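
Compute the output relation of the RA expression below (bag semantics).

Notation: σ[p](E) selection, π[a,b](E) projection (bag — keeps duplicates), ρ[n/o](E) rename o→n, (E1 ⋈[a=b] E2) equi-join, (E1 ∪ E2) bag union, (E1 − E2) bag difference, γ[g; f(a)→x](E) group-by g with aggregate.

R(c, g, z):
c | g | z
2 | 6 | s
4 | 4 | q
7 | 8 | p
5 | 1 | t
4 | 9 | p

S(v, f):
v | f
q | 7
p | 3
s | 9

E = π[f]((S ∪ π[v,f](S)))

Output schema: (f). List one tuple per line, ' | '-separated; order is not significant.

Stepwise |·|:
  S → 3
  S → 3
  π[v,f](S) → 3
  (S ∪ π[v,f](S)) → 6
  π[f]((S ∪ π[v,f](S))) → 6

== RESULT ==
f
3
3
7
7
9
9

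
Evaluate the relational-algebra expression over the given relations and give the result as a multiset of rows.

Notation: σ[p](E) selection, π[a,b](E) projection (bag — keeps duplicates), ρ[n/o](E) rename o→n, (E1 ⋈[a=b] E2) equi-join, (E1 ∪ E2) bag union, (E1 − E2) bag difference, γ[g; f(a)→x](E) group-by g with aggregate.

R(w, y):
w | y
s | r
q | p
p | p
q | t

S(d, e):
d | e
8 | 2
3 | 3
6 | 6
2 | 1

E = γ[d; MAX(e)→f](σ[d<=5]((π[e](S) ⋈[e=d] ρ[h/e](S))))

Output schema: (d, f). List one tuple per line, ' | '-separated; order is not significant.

Subexpression sizes:
  S → 4
  π[e](S) → 4
  S → 4
  ρ[h/e](S) → 4
  (π[e](S) ⋈[e=d] ρ[h/e](S)) → 3
  σ[d<=5]((π[e](S) ⋈[e=d] ρ[h/e](S))) → 2
  γ[d; MAX(e)→f](σ[d<=5]((π[e](S) ⋈[e=d] ρ[h/e](S)))) → 2

== RESULT ==
d | f
2 | 2
3 | 3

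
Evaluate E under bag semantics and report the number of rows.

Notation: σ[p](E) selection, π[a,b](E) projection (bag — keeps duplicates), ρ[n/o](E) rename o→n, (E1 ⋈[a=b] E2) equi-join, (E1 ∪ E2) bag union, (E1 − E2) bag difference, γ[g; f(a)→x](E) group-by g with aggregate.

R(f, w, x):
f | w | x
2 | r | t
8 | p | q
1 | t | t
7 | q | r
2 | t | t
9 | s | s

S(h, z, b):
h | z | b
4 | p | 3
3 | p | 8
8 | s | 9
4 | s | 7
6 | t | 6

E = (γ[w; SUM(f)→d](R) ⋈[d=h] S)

Stepwise |·|:
  R → 6
  γ[w; SUM(f)→d](R) → 5
  S → 5
  (γ[w; SUM(f)→d](R) ⋈[d=h] S) → 2

|E| = 2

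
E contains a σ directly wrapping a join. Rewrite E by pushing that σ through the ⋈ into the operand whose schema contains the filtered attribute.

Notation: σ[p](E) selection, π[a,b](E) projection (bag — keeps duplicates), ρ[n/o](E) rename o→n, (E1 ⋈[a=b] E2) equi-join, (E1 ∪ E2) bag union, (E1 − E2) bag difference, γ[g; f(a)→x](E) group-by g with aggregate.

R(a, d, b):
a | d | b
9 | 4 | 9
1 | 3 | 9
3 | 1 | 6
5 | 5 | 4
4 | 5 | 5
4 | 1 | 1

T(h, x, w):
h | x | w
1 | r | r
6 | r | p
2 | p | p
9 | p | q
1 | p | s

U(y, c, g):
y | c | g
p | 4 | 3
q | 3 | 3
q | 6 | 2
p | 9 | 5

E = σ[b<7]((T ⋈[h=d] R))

σ filters on b, owned by the right side.
E' = (T ⋈[h=d] σ[b<7](R))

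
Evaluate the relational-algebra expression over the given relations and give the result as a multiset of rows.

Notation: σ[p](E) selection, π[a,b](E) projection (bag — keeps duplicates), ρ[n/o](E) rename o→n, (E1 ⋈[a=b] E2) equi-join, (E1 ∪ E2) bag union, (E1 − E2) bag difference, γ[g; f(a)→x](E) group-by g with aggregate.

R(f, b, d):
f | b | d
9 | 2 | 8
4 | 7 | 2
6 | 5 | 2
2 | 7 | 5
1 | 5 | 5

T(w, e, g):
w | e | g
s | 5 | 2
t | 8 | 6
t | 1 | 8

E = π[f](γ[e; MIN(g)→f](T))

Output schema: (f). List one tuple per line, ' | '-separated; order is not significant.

Row counts bottom-up:
  T → 3
  γ[e; MIN(g)→f](T) → 3
  π[f](γ[e; MIN(g)→f](T)) → 3

== RESULT ==
f
2
6
8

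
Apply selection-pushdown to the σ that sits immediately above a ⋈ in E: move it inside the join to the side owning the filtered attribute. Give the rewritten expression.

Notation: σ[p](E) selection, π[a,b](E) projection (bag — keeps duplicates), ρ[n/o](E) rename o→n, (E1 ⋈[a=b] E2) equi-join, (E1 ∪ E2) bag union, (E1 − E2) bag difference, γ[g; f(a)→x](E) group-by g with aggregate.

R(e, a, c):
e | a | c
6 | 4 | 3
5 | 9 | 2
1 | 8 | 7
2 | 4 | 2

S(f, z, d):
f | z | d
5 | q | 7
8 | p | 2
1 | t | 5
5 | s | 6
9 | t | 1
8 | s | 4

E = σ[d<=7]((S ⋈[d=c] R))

σ filters on d, owned by the left side.
E' = (σ[d<=7](S) ⋈[d=c] R)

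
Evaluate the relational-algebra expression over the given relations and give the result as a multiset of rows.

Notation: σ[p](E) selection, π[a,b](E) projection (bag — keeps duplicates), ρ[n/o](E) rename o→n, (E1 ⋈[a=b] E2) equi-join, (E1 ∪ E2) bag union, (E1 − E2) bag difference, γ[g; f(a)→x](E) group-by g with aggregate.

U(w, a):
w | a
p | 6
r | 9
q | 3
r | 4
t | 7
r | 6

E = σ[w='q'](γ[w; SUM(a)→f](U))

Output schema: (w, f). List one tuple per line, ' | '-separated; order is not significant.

Per-node cardinality:
  U → 6
  γ[w; SUM(a)→f](U) → 4
  σ[w='q'](γ[w; SUM(a)→f](U)) → 1

== RESULT ==
w | f
q | 3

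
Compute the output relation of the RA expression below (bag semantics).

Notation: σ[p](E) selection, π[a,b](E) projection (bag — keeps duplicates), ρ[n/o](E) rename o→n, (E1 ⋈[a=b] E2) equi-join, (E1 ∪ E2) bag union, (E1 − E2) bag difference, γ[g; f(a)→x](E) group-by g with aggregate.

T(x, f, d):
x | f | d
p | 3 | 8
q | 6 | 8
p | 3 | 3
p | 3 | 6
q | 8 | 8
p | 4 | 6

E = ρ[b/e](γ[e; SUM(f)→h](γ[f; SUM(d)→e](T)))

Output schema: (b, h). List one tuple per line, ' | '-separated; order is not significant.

Stepwise |·|:
  T → 6
  γ[f; SUM(d)→e](T) → 4
  γ[e; SUM(f)→h](γ[f; SUM(d)→e](T)) → 3
  ρ[b/e](γ[e; SUM(f)→h](γ[f; SUM(d)→e](T))) → 3

== RESULT ==
b | h
6 | 4
8 | 14
17 | 3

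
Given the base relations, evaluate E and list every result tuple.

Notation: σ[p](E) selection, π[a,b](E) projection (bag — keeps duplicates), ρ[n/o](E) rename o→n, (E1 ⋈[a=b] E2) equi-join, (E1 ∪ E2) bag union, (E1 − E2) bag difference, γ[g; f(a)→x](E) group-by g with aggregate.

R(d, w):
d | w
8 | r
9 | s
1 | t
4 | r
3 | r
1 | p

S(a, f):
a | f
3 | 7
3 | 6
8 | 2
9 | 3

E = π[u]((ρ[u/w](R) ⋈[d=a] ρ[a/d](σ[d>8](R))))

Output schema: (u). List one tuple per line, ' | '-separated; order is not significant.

Subexpression sizes:
  R → 6
  ρ[u/w](R) → 6
  R → 6
  σ[d>8](R) → 1
  ρ[a/d](σ[d>8](R)) → 1
  (ρ[u/w](R) ⋈[d=a] ρ[a/d](σ[d>8](R))) → 1
  π[u]((ρ[u/w](R) ⋈[d=a] ρ[a/d](σ[d>8](R)))) → 1

== RESULT ==
u
s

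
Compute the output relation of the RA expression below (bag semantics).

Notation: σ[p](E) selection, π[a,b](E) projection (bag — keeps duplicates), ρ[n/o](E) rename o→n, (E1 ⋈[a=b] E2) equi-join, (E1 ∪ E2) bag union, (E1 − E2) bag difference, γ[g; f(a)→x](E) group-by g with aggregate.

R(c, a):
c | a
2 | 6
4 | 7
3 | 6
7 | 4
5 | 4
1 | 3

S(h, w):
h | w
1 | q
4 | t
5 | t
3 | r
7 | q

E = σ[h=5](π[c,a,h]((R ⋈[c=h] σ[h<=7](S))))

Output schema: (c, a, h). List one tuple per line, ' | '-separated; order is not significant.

Row counts bottom-up:
  R → 6
  S → 5
  σ[h<=7](S) → 5
  (R ⋈[c=h] σ[h<=7](S)) → 5
  π[c,a,h]((R ⋈[c=h] σ[h<=7](S))) → 5
  σ[h=5](π[c,a,h]((R ⋈[c=h] σ[h<=7](S)))) → 1

== RESULT ==
c | a | h
5 | 4 | 5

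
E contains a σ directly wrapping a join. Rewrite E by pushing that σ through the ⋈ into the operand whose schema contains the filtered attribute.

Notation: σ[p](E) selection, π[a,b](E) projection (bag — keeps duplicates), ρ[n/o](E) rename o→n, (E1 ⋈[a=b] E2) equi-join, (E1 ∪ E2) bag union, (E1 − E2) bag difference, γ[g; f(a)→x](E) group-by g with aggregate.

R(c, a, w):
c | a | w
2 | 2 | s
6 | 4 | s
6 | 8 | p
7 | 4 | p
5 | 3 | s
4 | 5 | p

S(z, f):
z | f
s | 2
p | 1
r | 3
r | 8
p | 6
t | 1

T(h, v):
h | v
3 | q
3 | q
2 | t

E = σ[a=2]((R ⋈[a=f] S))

σ filters on a, owned by the left side.
E' = (σ[a=2](R) ⋈[a=f] S)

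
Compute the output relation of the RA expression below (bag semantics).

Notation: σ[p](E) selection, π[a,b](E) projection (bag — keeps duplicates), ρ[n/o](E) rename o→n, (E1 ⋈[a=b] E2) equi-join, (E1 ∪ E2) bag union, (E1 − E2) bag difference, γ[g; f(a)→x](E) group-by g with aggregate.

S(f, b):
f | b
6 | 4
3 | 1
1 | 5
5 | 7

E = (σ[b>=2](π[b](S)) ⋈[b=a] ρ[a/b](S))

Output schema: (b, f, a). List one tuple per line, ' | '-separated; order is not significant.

Stepwise |·|:
  S → 4
  π[b](S) → 4
  σ[b>=2](π[b](S)) → 3
  S → 4
  ρ[a/b](S) → 4
  (σ[b>=2](π[b](S)) ⋈[b=a] ρ[a/b](S)) → 3

== RESULT ==
b | f | a
4 | 6 | 4
5 | 1 | 5
7 | 5 | 7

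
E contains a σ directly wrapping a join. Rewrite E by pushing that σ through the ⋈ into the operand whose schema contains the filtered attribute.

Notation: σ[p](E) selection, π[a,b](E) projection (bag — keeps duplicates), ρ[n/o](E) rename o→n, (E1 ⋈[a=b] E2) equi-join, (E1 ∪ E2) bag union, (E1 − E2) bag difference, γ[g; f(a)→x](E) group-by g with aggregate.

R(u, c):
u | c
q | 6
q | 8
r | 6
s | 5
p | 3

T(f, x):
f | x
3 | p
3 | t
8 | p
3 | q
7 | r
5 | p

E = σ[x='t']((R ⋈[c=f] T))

σ filters on x, owned by the right side.
E' = (R ⋈[c=f] σ[x='t'](T))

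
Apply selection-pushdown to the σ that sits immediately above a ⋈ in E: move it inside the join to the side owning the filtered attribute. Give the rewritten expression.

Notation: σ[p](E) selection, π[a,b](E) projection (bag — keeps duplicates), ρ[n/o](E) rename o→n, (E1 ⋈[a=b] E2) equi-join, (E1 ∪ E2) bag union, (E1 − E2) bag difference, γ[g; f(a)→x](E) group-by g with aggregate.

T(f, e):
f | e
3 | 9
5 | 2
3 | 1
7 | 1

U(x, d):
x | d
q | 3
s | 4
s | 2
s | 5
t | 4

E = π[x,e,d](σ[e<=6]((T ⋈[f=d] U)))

σ filters on e, owned by the left side.
E' = π[x,e,d]((σ[e<=6](T) ⋈[f=d] U))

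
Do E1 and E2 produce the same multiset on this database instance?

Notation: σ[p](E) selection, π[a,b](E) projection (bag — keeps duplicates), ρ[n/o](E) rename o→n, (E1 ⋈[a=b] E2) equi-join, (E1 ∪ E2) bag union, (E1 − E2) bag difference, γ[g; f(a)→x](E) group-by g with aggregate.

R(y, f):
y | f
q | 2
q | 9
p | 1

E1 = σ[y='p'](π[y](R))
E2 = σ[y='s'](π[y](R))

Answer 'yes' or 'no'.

E1 stepwise |·|:
  R → 3
  π[y](R) → 3
  σ[y='p'](π[y](R)) → 1
E2 stepwise |·|:
  R → 3
  π[y](R) → 3
  σ[y='s'](π[y](R)) → 0

E1 result:
y
p
E2 result:
y
(0 rows)
Witness: ('p',) appears 1× in E1 but 0× in E2.

no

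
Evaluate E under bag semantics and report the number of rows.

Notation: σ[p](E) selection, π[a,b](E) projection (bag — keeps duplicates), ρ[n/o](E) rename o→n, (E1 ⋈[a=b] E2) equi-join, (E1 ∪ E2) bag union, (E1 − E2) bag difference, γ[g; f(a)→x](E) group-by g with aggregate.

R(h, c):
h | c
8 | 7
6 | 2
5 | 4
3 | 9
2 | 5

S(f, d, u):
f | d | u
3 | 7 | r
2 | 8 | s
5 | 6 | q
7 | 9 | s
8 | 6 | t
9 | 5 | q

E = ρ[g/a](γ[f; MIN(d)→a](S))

Stepwise |·|:
  S → 6
  γ[f; MIN(d)→a](S) → 6
  ρ[g/a](γ[f; MIN(d)→a](S)) → 6

|E| = 6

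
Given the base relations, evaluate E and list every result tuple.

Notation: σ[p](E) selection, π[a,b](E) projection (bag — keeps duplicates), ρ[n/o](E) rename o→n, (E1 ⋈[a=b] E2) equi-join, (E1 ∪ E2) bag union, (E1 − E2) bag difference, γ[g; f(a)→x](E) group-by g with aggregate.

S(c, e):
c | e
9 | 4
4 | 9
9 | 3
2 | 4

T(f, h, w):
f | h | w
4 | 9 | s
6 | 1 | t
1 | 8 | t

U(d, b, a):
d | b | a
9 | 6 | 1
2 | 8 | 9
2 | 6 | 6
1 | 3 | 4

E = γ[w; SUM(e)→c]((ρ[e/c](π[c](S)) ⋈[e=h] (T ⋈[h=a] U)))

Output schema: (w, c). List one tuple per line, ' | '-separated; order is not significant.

Subexpression sizes:
  S → 4
  π[c](S) → 4
  ρ[e/c](π[c](S)) → 4
  T → 3
  U → 4
  (T ⋈[h=a] U) → 2
  (ρ[e/c](π[c](S)) ⋈[e=h] (T ⋈[h=a] U)) → 2
  γ[w; SUM(e)→c]((ρ[e/c](π[c](S)) ⋈[e=h] (T ⋈[h=a] U))) → 1

== RESULT ==
w | c
s | 18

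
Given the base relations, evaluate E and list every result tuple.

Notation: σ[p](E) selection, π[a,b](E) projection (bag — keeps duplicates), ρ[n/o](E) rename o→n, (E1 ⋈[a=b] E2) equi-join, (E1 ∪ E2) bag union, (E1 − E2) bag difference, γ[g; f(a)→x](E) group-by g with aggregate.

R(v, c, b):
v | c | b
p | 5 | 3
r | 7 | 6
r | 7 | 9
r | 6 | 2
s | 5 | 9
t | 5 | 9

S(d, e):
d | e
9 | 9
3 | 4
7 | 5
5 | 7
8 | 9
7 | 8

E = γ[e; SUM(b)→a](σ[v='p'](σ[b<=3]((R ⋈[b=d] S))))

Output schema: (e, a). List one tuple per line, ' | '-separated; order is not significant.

Row counts bottom-up:
  R → 6
  S → 6
  (R ⋈[b=d] S) → 4
  σ[b<=3]((R ⋈[b=d] S)) → 1
  σ[v='p'](σ[b<=3]((R ⋈[b=d] S))) → 1
  γ[e; SUM(b)→a](σ[v='p'](σ[b<=3]((R ⋈[b=d] S)))) → 1

== RESULT ==
e | a
4 | 3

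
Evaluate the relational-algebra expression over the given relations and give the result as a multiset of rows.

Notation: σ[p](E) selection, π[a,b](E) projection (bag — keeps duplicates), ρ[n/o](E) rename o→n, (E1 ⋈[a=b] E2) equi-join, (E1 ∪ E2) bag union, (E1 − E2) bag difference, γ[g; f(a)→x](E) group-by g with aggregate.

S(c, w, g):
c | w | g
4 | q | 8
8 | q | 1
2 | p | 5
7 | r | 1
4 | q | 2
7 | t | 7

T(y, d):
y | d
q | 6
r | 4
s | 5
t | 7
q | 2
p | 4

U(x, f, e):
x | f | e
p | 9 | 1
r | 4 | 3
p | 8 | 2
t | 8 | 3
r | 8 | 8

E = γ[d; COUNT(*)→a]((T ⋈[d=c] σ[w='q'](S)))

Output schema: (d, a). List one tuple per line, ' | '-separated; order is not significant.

Stepwise |·|:
  T → 6
  S → 6
  σ[w='q'](S) → 3
  (T ⋈[d=c] σ[w='q'](S)) → 4
  γ[d; COUNT(*)→a]((T ⋈[d=c] σ[w='q'](S))) → 1

== RESULT ==
d | a
4 | 4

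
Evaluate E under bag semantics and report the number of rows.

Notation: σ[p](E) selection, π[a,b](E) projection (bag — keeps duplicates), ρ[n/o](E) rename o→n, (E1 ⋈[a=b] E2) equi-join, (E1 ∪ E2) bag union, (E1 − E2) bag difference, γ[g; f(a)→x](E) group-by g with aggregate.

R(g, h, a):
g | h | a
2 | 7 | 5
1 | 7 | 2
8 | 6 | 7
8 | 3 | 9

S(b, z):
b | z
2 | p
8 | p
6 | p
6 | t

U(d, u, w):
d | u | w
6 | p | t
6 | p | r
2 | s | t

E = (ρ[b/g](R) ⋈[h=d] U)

Per-node cardinality:
  R → 4
  ρ[b/g](R) → 4
  U → 3
  (ρ[b/g](R) ⋈[h=d] U) → 2

|E| = 2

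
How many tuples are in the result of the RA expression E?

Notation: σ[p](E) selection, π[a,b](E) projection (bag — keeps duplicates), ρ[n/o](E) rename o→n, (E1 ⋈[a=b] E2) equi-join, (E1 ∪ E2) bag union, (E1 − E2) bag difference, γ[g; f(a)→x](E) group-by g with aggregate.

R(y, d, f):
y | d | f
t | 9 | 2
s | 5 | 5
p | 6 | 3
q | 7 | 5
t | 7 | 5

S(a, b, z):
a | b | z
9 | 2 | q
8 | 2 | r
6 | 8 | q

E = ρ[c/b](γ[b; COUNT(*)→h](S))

Row counts bottom-up:
  S → 3
  γ[b; COUNT(*)→h](S) → 2
  ρ[c/b](γ[b; COUNT(*)→h](S)) → 2

|E| = 2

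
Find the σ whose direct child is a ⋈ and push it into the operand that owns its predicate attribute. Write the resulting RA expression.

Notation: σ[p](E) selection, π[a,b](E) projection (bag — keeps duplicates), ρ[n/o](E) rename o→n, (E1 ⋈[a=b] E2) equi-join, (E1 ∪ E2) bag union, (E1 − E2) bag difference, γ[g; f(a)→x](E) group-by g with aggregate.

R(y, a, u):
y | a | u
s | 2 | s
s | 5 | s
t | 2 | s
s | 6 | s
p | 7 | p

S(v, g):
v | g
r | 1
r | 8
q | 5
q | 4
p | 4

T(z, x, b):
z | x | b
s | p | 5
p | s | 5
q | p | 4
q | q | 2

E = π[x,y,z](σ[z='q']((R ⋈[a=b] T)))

σ filters on z, owned by the right side.
E' = π[x,y,z]((R ⋈[a=b] σ[z='q'](T)))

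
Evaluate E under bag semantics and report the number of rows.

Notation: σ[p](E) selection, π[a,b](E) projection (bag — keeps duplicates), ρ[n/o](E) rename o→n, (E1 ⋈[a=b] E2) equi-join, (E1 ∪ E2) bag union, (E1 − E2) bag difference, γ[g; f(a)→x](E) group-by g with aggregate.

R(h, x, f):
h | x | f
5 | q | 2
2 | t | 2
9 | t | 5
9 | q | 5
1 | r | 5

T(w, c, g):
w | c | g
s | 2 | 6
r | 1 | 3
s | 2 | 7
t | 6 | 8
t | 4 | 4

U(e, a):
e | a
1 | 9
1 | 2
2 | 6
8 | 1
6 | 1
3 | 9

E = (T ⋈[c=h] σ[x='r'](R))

Per-node cardinality:
  T → 5
  R → 5
  σ[x='r'](R) → 1
  (T ⋈[c=h] σ[x='r'](R)) → 1

|E| = 1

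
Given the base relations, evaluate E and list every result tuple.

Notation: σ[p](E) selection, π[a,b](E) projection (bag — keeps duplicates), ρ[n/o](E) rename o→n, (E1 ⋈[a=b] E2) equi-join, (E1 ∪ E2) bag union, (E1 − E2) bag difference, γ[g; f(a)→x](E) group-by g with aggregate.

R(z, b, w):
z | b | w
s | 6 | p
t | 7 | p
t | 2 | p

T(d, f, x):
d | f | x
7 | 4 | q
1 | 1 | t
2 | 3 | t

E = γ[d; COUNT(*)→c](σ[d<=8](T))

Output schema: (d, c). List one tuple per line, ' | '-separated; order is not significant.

Row counts bottom-up:
  T → 3
  σ[d<=8](T) → 3
  γ[d; COUNT(*)→c](σ[d<=8](T)) → 3

== RESULT ==
d | c
1 | 1
2 | 1
7 | 1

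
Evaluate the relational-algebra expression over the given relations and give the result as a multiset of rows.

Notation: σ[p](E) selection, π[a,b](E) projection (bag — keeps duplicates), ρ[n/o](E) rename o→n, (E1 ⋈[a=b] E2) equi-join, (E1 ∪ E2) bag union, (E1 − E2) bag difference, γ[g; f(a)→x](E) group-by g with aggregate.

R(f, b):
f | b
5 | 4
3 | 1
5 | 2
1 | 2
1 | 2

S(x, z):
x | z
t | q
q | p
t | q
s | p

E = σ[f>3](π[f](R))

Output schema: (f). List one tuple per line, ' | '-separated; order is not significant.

Row counts bottom-up:
  R → 5
  π[f](R) → 5
  σ[f>3](π[f](R)) → 2

== RESULT ==
f
5
5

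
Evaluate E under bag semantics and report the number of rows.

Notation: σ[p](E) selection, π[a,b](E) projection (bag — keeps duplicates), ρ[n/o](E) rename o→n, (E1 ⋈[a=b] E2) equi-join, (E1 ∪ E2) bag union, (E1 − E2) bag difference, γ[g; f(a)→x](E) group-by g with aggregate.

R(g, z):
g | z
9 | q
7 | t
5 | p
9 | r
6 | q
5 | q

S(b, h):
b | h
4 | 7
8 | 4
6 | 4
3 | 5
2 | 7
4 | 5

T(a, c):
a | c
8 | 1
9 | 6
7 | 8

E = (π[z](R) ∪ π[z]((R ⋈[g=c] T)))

Stepwise |·|:
  R → 6
  π[z](R) → 6
  R → 6
  T → 3
  (R ⋈[g=c] T) → 1
  π[z]((R ⋈[g=c] T)) → 1
  (π[z](R) ∪ π[z]((R ⋈[g=c] T))) → 7

|E| = 7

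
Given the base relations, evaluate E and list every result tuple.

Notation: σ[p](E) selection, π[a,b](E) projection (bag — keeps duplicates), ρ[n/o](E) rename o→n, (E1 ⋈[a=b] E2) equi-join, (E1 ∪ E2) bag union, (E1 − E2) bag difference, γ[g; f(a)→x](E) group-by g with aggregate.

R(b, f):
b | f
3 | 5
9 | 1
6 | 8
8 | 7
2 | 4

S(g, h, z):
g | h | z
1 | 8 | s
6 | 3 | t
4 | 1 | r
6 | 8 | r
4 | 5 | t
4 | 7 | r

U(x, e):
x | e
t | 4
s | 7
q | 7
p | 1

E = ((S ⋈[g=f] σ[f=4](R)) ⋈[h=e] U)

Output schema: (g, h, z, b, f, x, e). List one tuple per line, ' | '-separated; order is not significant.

Row counts bottom-up:
  S → 6
  R → 5
  σ[f=4](R) → 1
  (S ⋈[g=f] σ[f=4](R)) → 3
  U → 4
  ((S ⋈[g=f] σ[f=4](R)) ⋈[h=e] U) → 3

== RESULT ==
g | h | z | b | f | x | e
4 | 1 | r | 2 | 4 | p | 1
4 | 7 | r | 2 | 4 | q | 7
4 | 7 | r | 2 | 4 | s | 7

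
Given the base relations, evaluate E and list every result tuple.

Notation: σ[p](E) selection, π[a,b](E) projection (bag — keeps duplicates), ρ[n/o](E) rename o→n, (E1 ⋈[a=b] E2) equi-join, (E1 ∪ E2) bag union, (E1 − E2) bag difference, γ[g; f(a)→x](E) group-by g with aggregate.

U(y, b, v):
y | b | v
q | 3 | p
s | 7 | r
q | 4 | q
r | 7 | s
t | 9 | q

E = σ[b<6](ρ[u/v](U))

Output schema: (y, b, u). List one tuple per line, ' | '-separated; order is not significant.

Subexpression sizes:
  U → 5
  ρ[u/v](U) → 5
  σ[b<6](ρ[u/v](U)) → 2

== RESULT ==
y | b | u
q | 3 | p
q | 4 | q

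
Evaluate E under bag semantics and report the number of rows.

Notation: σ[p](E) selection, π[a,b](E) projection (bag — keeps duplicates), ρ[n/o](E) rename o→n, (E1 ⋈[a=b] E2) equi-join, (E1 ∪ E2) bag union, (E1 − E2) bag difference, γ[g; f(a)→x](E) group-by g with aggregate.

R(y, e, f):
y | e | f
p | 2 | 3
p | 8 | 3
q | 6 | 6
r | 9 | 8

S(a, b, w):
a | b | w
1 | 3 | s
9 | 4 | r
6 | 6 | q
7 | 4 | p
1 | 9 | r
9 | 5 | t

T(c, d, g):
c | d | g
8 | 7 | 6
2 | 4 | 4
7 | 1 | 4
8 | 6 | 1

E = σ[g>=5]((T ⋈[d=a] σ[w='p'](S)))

Per-node cardinality:
  T → 4
  S → 6
  σ[w='p'](S) → 1
  (T ⋈[d=a] σ[w='p'](S)) → 1
  σ[g>=5]((T ⋈[d=a] σ[w='p'](S))) → 1

|E| = 1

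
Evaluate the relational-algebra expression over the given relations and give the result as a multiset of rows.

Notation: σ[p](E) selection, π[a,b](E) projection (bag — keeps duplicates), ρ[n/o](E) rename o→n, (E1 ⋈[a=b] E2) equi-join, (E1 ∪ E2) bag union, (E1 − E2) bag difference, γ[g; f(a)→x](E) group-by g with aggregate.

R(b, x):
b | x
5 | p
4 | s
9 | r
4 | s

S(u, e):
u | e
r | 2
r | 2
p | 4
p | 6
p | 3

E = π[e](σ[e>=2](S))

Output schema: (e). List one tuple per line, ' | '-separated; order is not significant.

Per-node cardinality:
  S → 5
  σ[e>=2](S) → 5
  π[e](σ[e>=2](S)) → 5

== RESULT ==
e
2
2
3
4
6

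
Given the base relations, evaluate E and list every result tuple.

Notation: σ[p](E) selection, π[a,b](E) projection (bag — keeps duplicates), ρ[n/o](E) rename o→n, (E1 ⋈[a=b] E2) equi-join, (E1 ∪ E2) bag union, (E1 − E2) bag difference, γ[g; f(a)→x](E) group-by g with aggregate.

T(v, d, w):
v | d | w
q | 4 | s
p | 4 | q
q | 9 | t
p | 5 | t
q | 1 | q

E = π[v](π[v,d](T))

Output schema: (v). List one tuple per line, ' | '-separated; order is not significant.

Subexpression sizes:
  T → 5
  π[v,d](T) → 5
  π[v](π[v,d](T)) → 5

== RESULT ==
v
p
p
q
q
q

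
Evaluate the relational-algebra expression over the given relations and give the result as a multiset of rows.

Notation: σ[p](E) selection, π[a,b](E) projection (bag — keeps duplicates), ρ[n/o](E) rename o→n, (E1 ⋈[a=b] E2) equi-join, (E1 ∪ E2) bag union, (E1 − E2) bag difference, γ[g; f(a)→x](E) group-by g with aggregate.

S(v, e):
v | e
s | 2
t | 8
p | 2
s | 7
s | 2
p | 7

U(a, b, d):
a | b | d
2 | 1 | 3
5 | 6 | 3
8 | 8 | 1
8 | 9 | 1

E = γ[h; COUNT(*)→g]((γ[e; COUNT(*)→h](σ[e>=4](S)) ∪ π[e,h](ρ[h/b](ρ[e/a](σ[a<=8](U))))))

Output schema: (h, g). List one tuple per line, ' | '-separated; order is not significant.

Subexpression sizes:
  S → 6
  σ[e>=4](S) → 3
  γ[e; COUNT(*)→h](σ[e>=4](S)) → 2
  U → 4
  σ[a<=8](U) → 4
  ρ[e/a](σ[a<=8](U)) → 4
  ρ[h/b](ρ[e/a](σ[a<=8](U))) → 4
  π[e,h](ρ[h/b](ρ[e/a](σ[a<=8](U)))) → 4
  (γ[e; COUNT(*)→h](σ[e>=4](S)) ∪ π[e,h](ρ[h/b](ρ[e/a](σ[a<=8](U))))) → 6
  γ[h; COUNT(*)→g]((γ[e; COUNT(*)→h](σ[e>=4](S)) ∪ π[e,h](ρ[h/b](ρ[e/a](σ[a<=8](U)))))) → 5

== RESULT ==
h | g
1 | 2
2 | 1
6 | 1
8 | 1
9 | 1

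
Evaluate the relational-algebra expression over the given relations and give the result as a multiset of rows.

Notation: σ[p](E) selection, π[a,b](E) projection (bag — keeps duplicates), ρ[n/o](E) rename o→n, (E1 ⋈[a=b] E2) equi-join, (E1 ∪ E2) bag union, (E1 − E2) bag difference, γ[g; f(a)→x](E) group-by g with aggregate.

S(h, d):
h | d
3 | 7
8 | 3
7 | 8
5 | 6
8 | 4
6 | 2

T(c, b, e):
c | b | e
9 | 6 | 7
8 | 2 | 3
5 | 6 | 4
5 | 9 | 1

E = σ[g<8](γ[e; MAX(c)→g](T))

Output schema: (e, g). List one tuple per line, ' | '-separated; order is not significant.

Subexpression sizes:
  T → 4
  γ[e; MAX(c)→g](T) → 4
  σ[g<8](γ[e; MAX(c)→g](T)) → 2

== RESULT ==
e | g
1 | 5
4 | 5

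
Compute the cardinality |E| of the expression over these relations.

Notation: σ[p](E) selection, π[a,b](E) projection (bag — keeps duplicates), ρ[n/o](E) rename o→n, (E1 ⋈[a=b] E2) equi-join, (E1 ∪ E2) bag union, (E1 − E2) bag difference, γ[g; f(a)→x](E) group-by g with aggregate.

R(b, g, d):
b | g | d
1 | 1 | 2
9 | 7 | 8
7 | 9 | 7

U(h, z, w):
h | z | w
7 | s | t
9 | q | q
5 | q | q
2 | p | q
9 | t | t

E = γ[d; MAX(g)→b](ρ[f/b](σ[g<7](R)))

Subexpression sizes:
  R → 3
  σ[g<7](R) → 1
  ρ[f/b](σ[g<7](R)) → 1
  γ[d; MAX(g)→b](ρ[f/b](σ[g<7](R))) → 1

|E| = 1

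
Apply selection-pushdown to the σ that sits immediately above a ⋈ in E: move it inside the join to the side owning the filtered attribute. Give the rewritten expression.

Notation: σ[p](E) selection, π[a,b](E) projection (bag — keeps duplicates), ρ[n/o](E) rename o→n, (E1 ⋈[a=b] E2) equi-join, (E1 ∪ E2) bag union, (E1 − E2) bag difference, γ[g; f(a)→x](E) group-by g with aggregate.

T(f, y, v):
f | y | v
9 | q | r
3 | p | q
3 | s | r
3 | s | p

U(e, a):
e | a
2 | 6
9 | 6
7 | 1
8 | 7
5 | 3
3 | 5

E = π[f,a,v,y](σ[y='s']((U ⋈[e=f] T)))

σ filters on y, owned by the right side.
E' = π[f,a,v,y]((U ⋈[e=f] σ[y='s'](T)))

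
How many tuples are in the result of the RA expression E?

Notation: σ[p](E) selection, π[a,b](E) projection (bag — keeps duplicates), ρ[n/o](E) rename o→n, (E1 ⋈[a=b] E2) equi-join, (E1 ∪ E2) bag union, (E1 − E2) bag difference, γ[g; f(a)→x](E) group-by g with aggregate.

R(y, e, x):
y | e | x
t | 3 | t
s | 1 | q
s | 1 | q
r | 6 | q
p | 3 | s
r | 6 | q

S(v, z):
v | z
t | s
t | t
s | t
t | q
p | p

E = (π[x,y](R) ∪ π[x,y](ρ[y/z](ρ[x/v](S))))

Subexpression sizes:
  R → 6
  π[x,y](R) → 6
  S → 5
  ρ[x/v](S) → 5
  ρ[y/z](ρ[x/v](S)) → 5
  π[x,y](ρ[y/z](ρ[x/v](S))) → 5
  (π[x,y](R) ∪ π[x,y](ρ[y/z](ρ[x/v](S)))) → 11

|E| = 11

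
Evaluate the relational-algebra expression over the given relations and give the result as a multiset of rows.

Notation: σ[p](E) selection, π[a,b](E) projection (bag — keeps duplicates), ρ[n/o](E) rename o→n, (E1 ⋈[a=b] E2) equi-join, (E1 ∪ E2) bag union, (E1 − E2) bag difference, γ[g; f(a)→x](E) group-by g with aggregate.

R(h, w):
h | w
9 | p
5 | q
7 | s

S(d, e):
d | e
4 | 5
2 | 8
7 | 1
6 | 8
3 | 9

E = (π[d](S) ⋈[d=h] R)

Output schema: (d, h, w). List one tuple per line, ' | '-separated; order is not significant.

Subexpression sizes:
  S → 5
  π[d](S) → 5
  R → 3
  (π[d](S) ⋈[d=h] R) → 1

== RESULT ==
d | h | w
7 | 7 | s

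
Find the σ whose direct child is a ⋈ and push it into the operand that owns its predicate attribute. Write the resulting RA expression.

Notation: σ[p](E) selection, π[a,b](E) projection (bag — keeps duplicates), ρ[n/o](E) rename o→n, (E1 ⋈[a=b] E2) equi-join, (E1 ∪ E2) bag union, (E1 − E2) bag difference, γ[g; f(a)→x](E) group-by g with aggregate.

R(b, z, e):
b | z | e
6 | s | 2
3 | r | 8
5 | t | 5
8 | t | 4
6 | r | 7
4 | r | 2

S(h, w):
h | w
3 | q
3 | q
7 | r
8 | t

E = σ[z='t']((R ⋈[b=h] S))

σ filters on z, owned by the left side.
E' = (σ[z='t'](R) ⋈[b=h] S)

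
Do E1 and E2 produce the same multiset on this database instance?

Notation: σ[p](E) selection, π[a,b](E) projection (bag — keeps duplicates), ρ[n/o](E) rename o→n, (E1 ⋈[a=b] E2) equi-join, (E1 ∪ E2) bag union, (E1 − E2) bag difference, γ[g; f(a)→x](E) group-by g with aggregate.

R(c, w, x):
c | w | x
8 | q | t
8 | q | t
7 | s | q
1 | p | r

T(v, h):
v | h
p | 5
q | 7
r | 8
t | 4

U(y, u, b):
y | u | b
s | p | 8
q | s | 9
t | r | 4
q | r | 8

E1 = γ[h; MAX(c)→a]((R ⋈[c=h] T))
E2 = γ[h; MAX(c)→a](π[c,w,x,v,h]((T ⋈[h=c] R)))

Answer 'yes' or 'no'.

E1 row counts bottom-up:
  R → 4
  T → 4
  (R ⋈[c=h] T) → 3
  γ[h; MAX(c)→a]((R ⋈[c=h] T)) → 2
E2 row counts bottom-up:
  T → 4
  R → 4
  (T ⋈[h=c] R) → 3
  π[c,w,x,v,h]((T ⋈[h=c] R)) → 3
  γ[h; MAX(c)→a](π[c,w,x,v,h]((T ⋈[h=c] R))) → 2

E1 and E2 produce the same multiset:
h | a
7 | 7
8 | 8

yes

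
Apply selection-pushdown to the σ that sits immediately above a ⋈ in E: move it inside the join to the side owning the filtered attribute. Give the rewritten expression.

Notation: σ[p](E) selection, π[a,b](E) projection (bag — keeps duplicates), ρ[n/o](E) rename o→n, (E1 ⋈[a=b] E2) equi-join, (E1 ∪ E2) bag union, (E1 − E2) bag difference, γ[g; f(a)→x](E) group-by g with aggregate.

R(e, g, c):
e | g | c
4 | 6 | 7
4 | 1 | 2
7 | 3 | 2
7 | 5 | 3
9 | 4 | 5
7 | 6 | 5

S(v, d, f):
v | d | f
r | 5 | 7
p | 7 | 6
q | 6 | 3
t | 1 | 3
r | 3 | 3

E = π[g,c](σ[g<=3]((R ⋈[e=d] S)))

σ filters on g, owned by the left side.
E' = π[g,c]((σ[g<=3](R) ⋈[e=d] S))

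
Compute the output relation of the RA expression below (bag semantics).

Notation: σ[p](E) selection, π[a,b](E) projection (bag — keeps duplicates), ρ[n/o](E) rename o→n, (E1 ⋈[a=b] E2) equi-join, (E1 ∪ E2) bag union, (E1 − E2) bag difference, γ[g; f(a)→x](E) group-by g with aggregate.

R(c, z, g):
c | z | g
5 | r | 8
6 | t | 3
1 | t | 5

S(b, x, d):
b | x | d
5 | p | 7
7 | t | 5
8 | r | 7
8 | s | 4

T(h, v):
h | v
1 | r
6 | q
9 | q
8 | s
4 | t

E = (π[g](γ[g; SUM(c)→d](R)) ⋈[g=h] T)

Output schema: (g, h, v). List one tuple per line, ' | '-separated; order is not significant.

Per-node cardinality:
  R → 3
  γ[g; SUM(c)→d](R) → 3
  π[g](γ[g; SUM(c)→d](R)) → 3
  T → 5
  (π[g](γ[g; SUM(c)→d](R)) ⋈[g=h] T) → 1

== RESULT ==
g | h | v
8 | 8 | s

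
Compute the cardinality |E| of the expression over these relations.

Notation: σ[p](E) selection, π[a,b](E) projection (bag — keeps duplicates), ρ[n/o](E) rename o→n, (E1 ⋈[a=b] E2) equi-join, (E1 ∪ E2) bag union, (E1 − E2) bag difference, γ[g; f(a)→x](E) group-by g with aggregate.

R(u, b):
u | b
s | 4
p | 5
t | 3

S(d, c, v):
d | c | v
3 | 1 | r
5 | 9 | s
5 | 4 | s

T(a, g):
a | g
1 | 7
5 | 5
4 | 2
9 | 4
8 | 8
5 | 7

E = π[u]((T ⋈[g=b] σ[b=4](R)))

Per-node cardinality:
  T → 6
  R → 3
  σ[b=4](R) → 1
  (T ⋈[g=b] σ[b=4](R)) → 1
  π[u]((T ⋈[g=b] σ[b=4](R))) → 1

|E| = 1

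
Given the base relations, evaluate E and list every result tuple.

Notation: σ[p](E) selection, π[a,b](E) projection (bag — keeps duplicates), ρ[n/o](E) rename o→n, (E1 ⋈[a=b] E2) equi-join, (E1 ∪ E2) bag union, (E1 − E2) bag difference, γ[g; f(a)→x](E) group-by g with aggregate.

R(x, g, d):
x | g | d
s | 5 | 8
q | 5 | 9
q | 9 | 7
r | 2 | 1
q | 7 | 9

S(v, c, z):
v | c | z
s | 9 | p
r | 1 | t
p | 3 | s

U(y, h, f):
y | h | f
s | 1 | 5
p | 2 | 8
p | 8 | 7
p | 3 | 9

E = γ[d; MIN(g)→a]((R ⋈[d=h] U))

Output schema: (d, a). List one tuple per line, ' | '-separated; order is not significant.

Per-node cardinality:
  R → 5
  U → 4
  (R ⋈[d=h] U) → 2
  γ[d; MIN(g)→a]((R ⋈[d=h] U)) → 2

== RESULT ==
d | a
1 | 2
8 | 5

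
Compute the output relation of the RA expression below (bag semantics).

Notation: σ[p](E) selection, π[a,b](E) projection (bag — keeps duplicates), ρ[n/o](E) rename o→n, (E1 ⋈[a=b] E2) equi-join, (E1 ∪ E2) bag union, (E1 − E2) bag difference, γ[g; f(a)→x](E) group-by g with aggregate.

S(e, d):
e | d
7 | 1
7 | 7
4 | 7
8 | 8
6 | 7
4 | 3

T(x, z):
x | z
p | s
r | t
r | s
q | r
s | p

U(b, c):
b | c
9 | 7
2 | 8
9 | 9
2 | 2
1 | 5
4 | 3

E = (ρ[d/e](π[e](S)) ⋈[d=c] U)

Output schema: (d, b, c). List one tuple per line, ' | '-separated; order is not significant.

Per-node cardinality:
  S → 6
  π[e](S) → 6
  ρ[d/e](π[e](S)) → 6
  U → 6
  (ρ[d/e](π[e](S)) ⋈[d=c] U) → 3

== RESULT ==
d | b | c
7 | 9 | 7
7 | 9 | 7
8 | 2 | 8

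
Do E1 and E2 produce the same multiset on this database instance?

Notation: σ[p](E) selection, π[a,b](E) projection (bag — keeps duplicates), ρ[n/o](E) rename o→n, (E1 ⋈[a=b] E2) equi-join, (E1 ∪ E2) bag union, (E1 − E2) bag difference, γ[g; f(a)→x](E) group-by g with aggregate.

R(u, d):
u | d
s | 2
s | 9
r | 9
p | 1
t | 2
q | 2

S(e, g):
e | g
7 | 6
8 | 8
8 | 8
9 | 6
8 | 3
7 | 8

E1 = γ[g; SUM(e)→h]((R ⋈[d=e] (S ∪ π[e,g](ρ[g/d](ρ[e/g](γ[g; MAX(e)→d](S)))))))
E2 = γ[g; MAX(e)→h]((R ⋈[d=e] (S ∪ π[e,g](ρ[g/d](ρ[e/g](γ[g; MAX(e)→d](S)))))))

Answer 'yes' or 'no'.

E1 row counts bottom-up:
  R → 6
  S → 6
  S → 6
  γ[g; MAX(e)→d](S) → 3
  ρ[e/g](γ[g; MAX(e)→d](S)) → 3
  ρ[g/d](ρ[e/g](γ[g; MAX(e)→d](S))) → 3
  π[e,g](ρ[g/d](ρ[e/g](γ[g; MAX(e)→d](S)))) → 3
  (S ∪ π[e,g](ρ[g/d](ρ[e/g](γ[g; MAX(e)→d](S))))) → 9
  (R ⋈[d=e] (S ∪ π[e,g](ρ[g/d](ρ[e/g](γ[g; MAX(e)→d](S)))))) → 2
  γ[g; SUM(e)→h]((R ⋈[d=e] (S ∪ π[e,g](ρ[g/d](ρ[e/g](γ[g; MAX(e)→d](S))))))) → 1
E2 row counts bottom-up:
  R → 6
  S → 6
  S → 6
  γ[g; MAX(e)→d](S) → 3
  ρ[e/g](γ[g; MAX(e)→d](S)) → 3
  ρ[g/d](ρ[e/g](γ[g; MAX(e)→d](S))) → 3
  π[e,g](ρ[g/d](ρ[e/g](γ[g; MAX(e)→d](S)))) → 3
  (S ∪ π[e,g](ρ[g/d](ρ[e/g](γ[g; MAX(e)→d](S))))) → 9
  (R ⋈[d=e] (S ∪ π[e,g](ρ[g/d](ρ[e/g](γ[g; MAX(e)→d](S)))))) → 2
  γ[g; MAX(e)→h]((R ⋈[d=e] (S ∪ π[e,g](ρ[g/d](ρ[e/g](γ[g; MAX(e)→d](S))))))) → 1

E1 result:
g | h
6 | 18
E2 result:
g | h
6 | 9
Witness: (6, 18) appears 1× in E1 but 0× in E2.

no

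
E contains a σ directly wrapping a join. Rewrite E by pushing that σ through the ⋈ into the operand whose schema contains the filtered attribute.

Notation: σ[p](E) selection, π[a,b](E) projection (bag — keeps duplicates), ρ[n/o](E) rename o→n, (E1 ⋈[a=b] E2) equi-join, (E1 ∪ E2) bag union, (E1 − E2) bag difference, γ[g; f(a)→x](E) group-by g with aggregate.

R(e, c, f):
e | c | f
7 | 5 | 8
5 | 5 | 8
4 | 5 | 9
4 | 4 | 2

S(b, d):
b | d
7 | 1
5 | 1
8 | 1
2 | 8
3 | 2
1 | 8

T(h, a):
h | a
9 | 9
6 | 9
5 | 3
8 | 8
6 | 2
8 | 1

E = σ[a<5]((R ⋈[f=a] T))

σ filters on a, owned by the right side.
E' = (R ⋈[f=a] σ[a<5](T))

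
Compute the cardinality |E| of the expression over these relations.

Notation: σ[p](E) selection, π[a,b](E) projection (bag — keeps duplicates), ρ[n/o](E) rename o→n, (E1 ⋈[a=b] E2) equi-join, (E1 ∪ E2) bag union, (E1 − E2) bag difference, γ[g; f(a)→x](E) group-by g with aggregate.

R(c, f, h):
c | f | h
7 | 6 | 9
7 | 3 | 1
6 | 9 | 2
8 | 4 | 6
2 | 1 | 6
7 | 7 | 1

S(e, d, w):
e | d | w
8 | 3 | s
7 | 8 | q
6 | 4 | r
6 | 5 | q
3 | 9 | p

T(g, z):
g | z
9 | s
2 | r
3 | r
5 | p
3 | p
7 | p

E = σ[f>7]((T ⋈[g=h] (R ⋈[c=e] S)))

Row counts bottom-up:
  T → 6
  R → 6
  S → 5
  (R ⋈[c=e] S) → 6
  (T ⋈[g=h] (R ⋈[c=e] S)) → 3
  σ[f>7]((T ⋈[g=h] (R ⋈[c=e] S))) → 2

|E| = 2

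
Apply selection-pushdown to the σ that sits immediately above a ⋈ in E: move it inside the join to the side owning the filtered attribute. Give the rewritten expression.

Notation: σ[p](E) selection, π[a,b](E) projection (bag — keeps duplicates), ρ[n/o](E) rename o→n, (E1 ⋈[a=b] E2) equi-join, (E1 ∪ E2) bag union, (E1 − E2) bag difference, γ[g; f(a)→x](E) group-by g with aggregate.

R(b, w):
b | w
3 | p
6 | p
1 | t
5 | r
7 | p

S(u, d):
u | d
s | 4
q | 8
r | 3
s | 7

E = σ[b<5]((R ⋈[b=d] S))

σ filters on b, owned by the left side.
E' = (σ[b<5](R) ⋈[b=d] S)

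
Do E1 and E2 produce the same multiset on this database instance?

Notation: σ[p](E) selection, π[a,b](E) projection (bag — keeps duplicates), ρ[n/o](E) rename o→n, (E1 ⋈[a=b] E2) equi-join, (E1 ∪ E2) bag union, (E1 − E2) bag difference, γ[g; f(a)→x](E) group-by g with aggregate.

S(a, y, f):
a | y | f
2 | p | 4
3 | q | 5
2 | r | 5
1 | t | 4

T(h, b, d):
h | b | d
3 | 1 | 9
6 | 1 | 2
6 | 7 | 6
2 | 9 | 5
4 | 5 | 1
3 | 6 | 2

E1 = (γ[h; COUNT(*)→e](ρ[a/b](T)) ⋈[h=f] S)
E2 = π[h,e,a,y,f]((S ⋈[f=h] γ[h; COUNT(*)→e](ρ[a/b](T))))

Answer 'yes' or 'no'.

E1 row counts bottom-up:
  T → 6
  ρ[a/b](T) → 6
  γ[h; COUNT(*)→e](ρ[a/b](T)) → 4
  S → 4
  (γ[h; COUNT(*)→e](ρ[a/b](T)) ⋈[h=f] S) → 2
E2 row counts bottom-up:
  S → 4
  T → 6
  ρ[a/b](T) → 6
  γ[h; COUNT(*)→e](ρ[a/b](T)) → 4
  (S ⋈[f=h] γ[h; COUNT(*)→e](ρ[a/b](T))) → 2
  π[h,e,a,y,f]((S ⋈[f=h] γ[h; COUNT(*)→e](ρ[a/b](T)))) → 2

E1 and E2 produce the same multiset:
h | e | a | y | f
4 | 1 | 1 | t | 4
4 | 1 | 2 | p | 4

yes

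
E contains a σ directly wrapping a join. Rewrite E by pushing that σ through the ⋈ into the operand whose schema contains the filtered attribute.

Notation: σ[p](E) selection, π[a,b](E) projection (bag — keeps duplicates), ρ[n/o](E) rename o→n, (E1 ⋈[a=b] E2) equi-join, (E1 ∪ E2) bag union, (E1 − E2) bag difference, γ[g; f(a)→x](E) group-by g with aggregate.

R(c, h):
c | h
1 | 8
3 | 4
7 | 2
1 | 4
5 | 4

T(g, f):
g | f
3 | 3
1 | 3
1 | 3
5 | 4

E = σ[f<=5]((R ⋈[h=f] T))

σ filters on f, owned by the right side.
E' = (R ⋈[h=f] σ[f<=5](T))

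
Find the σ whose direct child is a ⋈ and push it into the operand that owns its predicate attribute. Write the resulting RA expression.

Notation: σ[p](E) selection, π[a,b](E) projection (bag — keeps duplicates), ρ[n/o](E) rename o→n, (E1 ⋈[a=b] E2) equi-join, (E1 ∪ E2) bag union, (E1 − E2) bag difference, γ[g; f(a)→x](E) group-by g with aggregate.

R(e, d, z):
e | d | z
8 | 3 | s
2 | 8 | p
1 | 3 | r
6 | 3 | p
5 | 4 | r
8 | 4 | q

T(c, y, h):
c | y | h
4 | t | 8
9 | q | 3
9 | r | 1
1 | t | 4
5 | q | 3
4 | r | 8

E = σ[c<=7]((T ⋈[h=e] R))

σ filters on c, owned by the left side.
E' = (σ[c<=7](T) ⋈[h=e] R)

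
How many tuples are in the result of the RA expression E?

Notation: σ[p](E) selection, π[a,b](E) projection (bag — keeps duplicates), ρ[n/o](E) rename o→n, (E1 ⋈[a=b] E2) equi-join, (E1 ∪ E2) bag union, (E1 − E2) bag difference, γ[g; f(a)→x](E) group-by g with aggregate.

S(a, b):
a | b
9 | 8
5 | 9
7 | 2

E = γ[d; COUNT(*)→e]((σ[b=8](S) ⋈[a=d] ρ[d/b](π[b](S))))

Per-node cardinality:
  S → 3
  σ[b=8](S) → 1
  S → 3
  π[b](S) → 3
  ρ[d/b](π[b](S)) → 3
  (σ[b=8](S) ⋈[a=d] ρ[d/b](π[b](S))) → 1
  γ[d; COUNT(*)→e]((σ[b=8](S) ⋈[a=d] ρ[d/b](π[b](S)))) → 1

|E| = 1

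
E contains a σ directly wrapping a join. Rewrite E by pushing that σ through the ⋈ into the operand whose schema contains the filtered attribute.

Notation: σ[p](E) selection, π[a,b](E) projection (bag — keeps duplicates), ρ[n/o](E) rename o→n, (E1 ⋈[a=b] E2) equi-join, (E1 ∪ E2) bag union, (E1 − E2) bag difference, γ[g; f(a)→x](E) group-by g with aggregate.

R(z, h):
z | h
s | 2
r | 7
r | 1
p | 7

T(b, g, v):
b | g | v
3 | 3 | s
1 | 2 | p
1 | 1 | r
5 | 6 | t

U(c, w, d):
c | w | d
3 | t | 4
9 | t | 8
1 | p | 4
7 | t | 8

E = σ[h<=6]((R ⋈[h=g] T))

σ filters on h, owned by the left side.
E' = (σ[h<=6](R) ⋈[h=g] T)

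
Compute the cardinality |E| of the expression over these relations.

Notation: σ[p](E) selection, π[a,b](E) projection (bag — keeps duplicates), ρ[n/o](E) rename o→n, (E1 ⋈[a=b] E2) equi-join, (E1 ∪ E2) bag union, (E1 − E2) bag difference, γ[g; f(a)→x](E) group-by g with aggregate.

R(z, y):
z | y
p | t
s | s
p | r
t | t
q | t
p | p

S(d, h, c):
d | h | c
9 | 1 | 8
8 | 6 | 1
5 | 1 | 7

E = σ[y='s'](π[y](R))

Stepwise |·|:
  R → 6
  π[y](R) → 6
  σ[y='s'](π[y](R)) → 1

|E| = 1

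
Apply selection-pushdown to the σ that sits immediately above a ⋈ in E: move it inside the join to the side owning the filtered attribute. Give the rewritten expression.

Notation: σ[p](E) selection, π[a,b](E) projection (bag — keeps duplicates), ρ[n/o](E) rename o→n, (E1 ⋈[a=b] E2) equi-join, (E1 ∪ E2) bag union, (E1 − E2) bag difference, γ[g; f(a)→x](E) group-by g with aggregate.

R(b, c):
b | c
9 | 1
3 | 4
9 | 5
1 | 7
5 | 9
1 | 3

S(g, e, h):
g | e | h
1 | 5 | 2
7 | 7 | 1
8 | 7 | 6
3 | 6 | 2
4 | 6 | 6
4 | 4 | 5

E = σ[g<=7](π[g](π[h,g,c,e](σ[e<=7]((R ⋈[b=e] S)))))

σ filters on e, owned by the right side.
E' = σ[g<=7](π[g](π[h,g,c,e]((R ⋈[b=e] σ[e<=7](S)))))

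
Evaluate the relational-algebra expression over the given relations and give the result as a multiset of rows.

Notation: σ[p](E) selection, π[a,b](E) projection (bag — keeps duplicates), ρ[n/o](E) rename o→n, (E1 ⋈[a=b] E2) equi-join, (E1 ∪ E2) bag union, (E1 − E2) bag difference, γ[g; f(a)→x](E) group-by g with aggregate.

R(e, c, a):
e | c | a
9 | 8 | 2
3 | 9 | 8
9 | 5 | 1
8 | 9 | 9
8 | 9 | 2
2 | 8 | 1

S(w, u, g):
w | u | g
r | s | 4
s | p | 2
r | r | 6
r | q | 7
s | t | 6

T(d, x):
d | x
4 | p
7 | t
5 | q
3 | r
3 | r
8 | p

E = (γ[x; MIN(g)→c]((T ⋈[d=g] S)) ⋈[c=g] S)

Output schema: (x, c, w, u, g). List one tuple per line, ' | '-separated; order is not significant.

Subexpression sizes:
  T → 6
  S → 5
  (T ⋈[d=g] S) → 2
  γ[x; MIN(g)→c]((T ⋈[d=g] S)) → 2
  S → 5
  (γ[x; MIN(g)→c]((T ⋈[d=g] S)) ⋈[c=g] S) → 2

== RESULT ==
x | c | w | u | g
p | 4 | r | s | 4
t | 7 | r | q | 7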